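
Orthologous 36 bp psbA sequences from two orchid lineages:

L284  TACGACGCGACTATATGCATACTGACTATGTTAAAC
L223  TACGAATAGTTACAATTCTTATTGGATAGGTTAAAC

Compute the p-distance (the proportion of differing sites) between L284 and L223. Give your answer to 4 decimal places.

0.3889

Mismatches occur at site 6 (C↔A), site 7 (G↔T), site 8 (C↔A), site 10 (A↔T), site 11 (C↔T), site 12 (T↔A), site 13 (A↔C), site 14 (T↔A), site 17 (G↔T), site 19 (A↔T), site 22 (C↔T), site 25 (A↔G), site 26 (C↔A), site 29 (T↔G).
There are 14 differences over 36 sites, so p = 14/36 = 0.3889.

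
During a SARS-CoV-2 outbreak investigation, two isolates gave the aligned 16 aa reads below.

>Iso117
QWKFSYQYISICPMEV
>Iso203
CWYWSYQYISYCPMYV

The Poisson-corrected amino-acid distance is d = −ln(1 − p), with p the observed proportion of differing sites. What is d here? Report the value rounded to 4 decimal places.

The sequences differ at positions 1 (Q/C), 3 (K/Y), 4 (F/W), 11 (I/Y), 15 (E/Y).
p = 5/16 = 0.312500.
d = −ln(1 − 0.312500) = −ln(0.687500) = 0.3747.

0.3747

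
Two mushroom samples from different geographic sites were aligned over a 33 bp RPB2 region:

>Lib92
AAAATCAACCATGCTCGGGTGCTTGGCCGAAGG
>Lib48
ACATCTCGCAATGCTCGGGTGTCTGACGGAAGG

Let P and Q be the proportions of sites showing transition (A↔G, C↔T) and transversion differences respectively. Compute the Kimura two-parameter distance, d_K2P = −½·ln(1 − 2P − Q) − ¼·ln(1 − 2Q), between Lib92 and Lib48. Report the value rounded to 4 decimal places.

Differing sites — 2:A/C (Tv); 4:A/T (Tv); 5:T/C (Ti); 6:C/T (Ti); 7:A/C (Tv); 8:A/G (Ti); 10:C/A (Tv); 22:C/T (Ti); 23:T/C (Ti); 26:G/A (Ti); 28:C/G (Tv).
Of the 11 differences, 6 transitions and 5 transversions over 33 sites: P = 6/33 = 0.181818, Q = 5/33 = 0.151515.
d = −0.5·ln(0.484849) − 0.25·ln(0.696970) = −0.5·(-0.723918) − 0.25·(-0.361013) = 0.4522.

0.4522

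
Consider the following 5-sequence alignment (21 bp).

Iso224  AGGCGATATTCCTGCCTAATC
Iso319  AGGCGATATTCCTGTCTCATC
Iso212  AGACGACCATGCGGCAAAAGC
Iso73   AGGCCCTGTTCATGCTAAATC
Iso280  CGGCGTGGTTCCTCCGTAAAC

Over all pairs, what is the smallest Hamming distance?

2

Pairwise Hamming distances:
  Iso224 vs Iso319: 2
  Iso224 vs Iso212: 9
  Iso224 vs Iso73: 6
  Iso224 vs Iso280: 7
  Iso319 vs Iso212: 11
  Iso319 vs Iso73: 8
  Iso319 vs Iso280: 9
  Iso212 vs Iso73: 11
  Iso212 vs Iso280: 12
  Iso73 vs Iso280: 9
The smallest is 2, between Iso224 and Iso319.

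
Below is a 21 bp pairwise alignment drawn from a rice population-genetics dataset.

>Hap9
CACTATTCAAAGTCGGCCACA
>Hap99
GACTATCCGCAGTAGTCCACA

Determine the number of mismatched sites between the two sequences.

6

Differing sites — 1:C/G; 7:T/C; 9:A/G; 10:A/C; 14:C/A; 16:G/T.
That gives 6 mismatches out of 21 aligned sites, so the Hamming distance is 6.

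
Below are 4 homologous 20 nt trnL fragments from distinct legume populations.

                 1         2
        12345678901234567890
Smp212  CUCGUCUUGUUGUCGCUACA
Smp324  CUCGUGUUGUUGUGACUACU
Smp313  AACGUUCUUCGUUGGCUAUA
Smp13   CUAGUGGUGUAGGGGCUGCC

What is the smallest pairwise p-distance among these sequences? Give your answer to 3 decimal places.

Pairwise Hamming distances:
  Smp212 vs Smp324: 4
  Smp212 vs Smp313: 10
  Smp212 vs Smp13: 8
  Smp324 vs Smp313: 11
  Smp324 vs Smp13: 7
  Smp313 vs Smp13: 13
The smallest is 4 mismatches, between Smp212 and Smp324; p = 4/20 = 0.200.

0.200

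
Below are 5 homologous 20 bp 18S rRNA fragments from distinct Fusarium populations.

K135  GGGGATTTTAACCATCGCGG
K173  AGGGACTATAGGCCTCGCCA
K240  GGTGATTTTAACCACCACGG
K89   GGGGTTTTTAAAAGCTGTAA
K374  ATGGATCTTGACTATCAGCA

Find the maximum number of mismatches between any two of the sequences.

13

Pairwise Hamming distances:
  K135 vs K173: 8
  K135 vs K240: 3
  K135 vs K89: 9
  K135 vs K374: 9
  K173 vs K240: 11
  K173 vs K89: 12
  K173 vs K374: 11
  K240 vs K89: 10
  K240 vs K374: 10
  K89 vs K374: 13
The largest is 13, between K89 and K374.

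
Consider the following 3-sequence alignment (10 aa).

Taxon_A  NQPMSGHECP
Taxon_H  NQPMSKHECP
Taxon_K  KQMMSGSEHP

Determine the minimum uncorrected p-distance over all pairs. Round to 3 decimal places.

0.100

Pairwise Hamming distances:
  Taxon_A vs Taxon_H: 1
  Taxon_A vs Taxon_K: 4
  Taxon_H vs Taxon_K: 5
The smallest is 1 mismatch, between Taxon_A and Taxon_H; p = 1/10 = 0.100.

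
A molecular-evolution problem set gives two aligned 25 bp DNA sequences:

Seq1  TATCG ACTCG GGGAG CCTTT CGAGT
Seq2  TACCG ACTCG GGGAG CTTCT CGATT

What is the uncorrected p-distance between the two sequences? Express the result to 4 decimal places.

0.1600

Mismatches occur at site 3 (T/C), site 17 (C/T), site 19 (T/C), site 24 (G/T).
There are 4 differences over 25 sites, so p = 4/25 = 0.1600.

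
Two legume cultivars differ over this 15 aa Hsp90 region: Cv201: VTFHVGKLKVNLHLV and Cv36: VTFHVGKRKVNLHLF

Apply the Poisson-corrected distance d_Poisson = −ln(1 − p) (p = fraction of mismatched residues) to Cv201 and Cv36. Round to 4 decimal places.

Mismatches occur at site 8 (L→R), site 15 (V→F).
p = 2/15 = 0.133333.
d = −ln(1 − 0.133333) = −ln(0.866667) = 0.1431.

0.1431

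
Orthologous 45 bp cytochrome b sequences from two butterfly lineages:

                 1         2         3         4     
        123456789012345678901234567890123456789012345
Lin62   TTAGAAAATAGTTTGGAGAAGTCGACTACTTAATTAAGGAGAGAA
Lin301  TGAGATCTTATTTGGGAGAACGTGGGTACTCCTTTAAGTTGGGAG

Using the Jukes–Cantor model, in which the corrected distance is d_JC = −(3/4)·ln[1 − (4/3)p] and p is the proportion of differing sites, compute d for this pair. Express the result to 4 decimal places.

0.5716

Mismatches occur at site 2 (T↔G), site 6 (A↔T), site 7 (A↔C), site 8 (A↔T), site 11 (G↔T), site 14 (T↔G), site 21 (G↔C), site 22 (T↔G), site 23 (C↔T), site 25 (A↔G), site 26 (C↔G), site 31 (T↔C), site 32 (A↔C), site 33 (A↔T), site 39 (G↔T), site 40 (A↔T), site 42 (A↔G), site 45 (A↔G).
p = 18/45 = 0.400000.
d = −0.75 · ln(1 − (4/3)·0.400000) = −0.75 · ln(0.466667) = −0.75 · (-0.762139) = 0.5716.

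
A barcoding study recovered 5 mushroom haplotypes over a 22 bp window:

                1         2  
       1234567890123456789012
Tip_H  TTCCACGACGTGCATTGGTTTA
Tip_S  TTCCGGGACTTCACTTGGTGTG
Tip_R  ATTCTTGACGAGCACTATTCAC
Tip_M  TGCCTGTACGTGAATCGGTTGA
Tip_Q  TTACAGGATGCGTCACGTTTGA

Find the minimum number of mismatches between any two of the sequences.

7

Pairwise Hamming distances:
  Tip_H vs Tip_S: 8
  Tip_H vs Tip_R: 11
  Tip_H vs Tip_M: 7
  Tip_H vs Tip_Q: 10
  Tip_S vs Tip_R: 15
  Tip_S vs Tip_M: 10
  Tip_S vs Tip_Q: 13
  Tip_R vs Tip_M: 14
  Tip_R vs Tip_Q: 14
  Tip_M vs Tip_Q: 10
The smallest is 7, between Tip_H and Tip_M.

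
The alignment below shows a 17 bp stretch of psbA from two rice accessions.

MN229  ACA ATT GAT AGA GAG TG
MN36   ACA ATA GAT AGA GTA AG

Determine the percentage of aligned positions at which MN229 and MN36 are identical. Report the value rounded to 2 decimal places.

Differing sites — 6:T/A; 14:A/T; 15:G/A; 16:T/A.
13 of the 17 sites match, so the percent identity is 13/17 × 100 = 76.47%.

76.47%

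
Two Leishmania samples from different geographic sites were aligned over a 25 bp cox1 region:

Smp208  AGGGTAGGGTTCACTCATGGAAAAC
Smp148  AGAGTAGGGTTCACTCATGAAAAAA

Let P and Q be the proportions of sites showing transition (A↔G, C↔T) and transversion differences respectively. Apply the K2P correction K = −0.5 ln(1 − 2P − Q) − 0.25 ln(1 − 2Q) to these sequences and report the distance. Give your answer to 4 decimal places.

0.1324

The sequences differ at positions 3 (G/A, transition), 20 (G/A, transition), 25 (C/A, transversion).
Of the 3 differences, 2 transitions and 1 transversion over 25 sites: P = 2/25 = 0.080000, Q = 1/25 = 0.040000.
d = −0.5·ln(0.800000) − 0.25·ln(0.920000) = −0.5·(-0.223144) − 0.25·(-0.083382) = 0.1324.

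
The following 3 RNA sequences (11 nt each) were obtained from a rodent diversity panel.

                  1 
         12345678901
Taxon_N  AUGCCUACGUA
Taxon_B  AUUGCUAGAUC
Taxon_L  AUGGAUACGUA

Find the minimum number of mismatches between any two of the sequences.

Pairwise Hamming distances:
  Taxon_N vs Taxon_B: 5
  Taxon_N vs Taxon_L: 2
  Taxon_B vs Taxon_L: 5
The smallest is 2, between Taxon_N and Taxon_L.

2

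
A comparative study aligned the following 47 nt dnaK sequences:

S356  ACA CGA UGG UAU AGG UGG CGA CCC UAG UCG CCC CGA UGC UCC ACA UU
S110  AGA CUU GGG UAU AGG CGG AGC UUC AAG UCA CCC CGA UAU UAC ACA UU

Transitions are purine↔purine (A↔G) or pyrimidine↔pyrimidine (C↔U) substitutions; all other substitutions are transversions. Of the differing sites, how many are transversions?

The sequences differ at positions 2 (C/G, transversion), 5 (G/U, transversion), 6 (A/U, transversion), 7 (U/G, transversion), 16 (U/C, transition), 19 (C/A, transversion), 21 (A/C, transversion), 22 (C/U, transition), 23 (C/U, transition), 25 (U/A, transversion), 30 (G/A, transition), 38 (G/A, transition), 39 (C/U, transition), 41 (C/A, transversion).
Of the 14 differences, 6 transitions and 8 transversions, so the answer is 8.

8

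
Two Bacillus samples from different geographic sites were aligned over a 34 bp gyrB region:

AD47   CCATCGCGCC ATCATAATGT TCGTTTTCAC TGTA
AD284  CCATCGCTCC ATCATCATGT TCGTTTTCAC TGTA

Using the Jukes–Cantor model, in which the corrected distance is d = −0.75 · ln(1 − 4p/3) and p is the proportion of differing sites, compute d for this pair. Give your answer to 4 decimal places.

0.0613

The sequences differ at positions 8 (G/T), 16 (A/C).
p = 2/34 = 0.058824.
d = −0.75 · ln(1 − (4/3)·0.058824) = −0.75 · ln(0.921568) = −0.75 · (-0.081679) = 0.0613.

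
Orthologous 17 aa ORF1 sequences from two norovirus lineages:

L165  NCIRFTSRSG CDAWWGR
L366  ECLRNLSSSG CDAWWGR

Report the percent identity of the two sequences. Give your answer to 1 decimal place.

The sequences differ at positions 1 (N/E), 3 (I/L), 5 (F/N), 6 (T/L), 8 (R/S).
12 of the 17 sites match, so the percent identity is 12/17 × 100 = 70.6%.

70.6%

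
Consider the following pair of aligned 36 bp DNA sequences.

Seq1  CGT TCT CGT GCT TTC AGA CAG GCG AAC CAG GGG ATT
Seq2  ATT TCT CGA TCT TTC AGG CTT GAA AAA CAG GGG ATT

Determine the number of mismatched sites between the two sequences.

10

Differing sites — 1:C/A; 2:G/T; 9:T/A; 10:G/T; 18:A/G; 20:A/T; 21:G/T; 23:C/A; 24:G/A; 27:C/A.
That gives 10 mismatches out of 36 aligned sites, so the Hamming distance is 10.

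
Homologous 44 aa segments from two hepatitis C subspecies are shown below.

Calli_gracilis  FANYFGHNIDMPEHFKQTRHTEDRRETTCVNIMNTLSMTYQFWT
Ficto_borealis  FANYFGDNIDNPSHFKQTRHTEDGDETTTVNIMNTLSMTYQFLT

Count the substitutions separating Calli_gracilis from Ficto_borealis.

7

Mismatches occur at site 7 (H/D), site 11 (M/N), site 13 (E/S), site 24 (R/G), site 25 (R/D), site 29 (C/T), site 43 (W/L).
That gives 7 mismatches out of 44 aligned sites, so the Hamming distance is 7.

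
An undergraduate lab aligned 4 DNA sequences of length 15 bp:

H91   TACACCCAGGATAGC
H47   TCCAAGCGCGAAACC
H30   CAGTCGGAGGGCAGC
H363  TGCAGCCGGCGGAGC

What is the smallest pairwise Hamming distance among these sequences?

6

Pairwise Hamming distances:
  H91 vs H47: 7
  H91 vs H30: 7
  H91 vs H363: 6
  H47 vs H30: 11
  H47 vs H363: 8
  H30 vs H363: 10
The smallest is 6, between H91 and H363.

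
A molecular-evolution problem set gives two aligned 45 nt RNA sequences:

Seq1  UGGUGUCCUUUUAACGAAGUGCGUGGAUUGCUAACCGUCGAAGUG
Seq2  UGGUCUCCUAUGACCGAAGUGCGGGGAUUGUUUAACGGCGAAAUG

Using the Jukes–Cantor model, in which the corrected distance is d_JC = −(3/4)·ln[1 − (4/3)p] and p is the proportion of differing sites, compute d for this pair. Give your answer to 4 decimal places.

0.2635

Mismatches occur at site 5 (G/C), site 10 (U/A), site 12 (U/G), site 14 (A/C), site 24 (U/G), site 31 (C/U), site 33 (A/U), site 35 (C/A), site 38 (U/G), site 43 (G/A).
p = 10/45 = 0.222222.
d = −0.75 · ln(1 − (4/3)·0.222222) = −0.75 · ln(0.703704) = −0.75 · (-0.351397) = 0.2635.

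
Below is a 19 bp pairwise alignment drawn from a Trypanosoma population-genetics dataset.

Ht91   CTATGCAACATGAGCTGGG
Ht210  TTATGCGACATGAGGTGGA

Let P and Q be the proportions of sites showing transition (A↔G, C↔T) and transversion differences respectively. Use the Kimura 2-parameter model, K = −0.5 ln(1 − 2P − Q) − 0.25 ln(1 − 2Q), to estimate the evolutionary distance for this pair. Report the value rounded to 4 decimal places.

0.2576

Differing sites — 1:C/T (Ti); 7:A/G (Ti); 15:C/G (Tv); 19:G/A (Ti).
Of the 4 differences, 3 transitions and 1 transversion over 19 sites: P = 3/19 = 0.157895, Q = 1/19 = 0.052632.
d = −0.5·ln(0.631578) − 0.25·ln(0.894736) = −0.5·(-0.459534) − 0.25·(-0.111227) = 0.2576.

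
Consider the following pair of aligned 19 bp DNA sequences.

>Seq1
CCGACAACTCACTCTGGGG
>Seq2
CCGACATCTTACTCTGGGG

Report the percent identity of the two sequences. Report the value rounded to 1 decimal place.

Differing sites — 7:A/T; 10:C/T.
17 of the 19 sites match, so the percent identity is 17/19 × 100 = 89.5%.

89.5%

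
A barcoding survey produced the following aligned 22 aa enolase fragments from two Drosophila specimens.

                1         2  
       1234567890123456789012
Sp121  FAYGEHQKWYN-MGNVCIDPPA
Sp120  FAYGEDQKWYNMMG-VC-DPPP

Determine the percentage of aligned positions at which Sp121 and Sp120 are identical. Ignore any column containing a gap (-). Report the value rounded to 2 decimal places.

89.47%

Excluding the 3 gap columns leaves 19 comparable sites.
The sequences differ at positions 6 (H/D), 22 (A/P).
17 of the 19 comparable sites match, so the percent identity is 17/19 × 100 = 89.47%.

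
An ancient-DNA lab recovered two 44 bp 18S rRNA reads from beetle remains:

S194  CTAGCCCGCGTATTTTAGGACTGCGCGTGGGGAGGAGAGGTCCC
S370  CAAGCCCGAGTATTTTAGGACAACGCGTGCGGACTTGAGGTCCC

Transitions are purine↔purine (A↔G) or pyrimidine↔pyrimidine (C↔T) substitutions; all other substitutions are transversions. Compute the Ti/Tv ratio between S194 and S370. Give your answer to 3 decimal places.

The sequences differ at positions 2 (T/A, transversion), 9 (C/A, transversion), 22 (T/A, transversion), 23 (G/A, transition), 30 (G/C, transversion), 34 (G/C, transversion), 35 (G/T, transversion), 36 (A/T, transversion).
Of the 8 differences, 1 transition and 7 transversions, so Ti/Tv = 1/7 = 0.143.

0.143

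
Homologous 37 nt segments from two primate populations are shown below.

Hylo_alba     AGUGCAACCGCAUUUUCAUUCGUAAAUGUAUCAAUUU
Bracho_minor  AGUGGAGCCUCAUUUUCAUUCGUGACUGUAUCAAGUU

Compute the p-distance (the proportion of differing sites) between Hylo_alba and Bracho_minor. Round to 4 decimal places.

0.1622

Differing sites — 5:C/G; 7:A/G; 10:G/U; 24:A/G; 26:A/C; 35:U/G.
There are 6 differences over 37 sites, so p = 6/37 = 0.1622.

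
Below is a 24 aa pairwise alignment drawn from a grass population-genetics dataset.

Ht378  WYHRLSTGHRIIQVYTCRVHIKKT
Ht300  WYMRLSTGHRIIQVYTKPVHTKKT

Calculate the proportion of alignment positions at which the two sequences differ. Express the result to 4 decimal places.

0.1667

Differing sites — 3:H/M; 17:C/K; 18:R/P; 21:I/T.
There are 4 differences over 24 sites, so p = 4/24 = 0.1667.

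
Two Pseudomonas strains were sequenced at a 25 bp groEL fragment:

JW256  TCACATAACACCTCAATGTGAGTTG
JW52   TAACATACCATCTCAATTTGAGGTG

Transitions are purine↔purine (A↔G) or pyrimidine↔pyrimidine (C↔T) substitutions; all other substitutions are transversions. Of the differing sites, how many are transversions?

4

Mismatches occur at site 2 (C↔A, transversion), site 8 (A↔C, transversion), site 11 (C↔T, transition), site 18 (G↔T, transversion), site 23 (T↔G, transversion).
Of the 5 differences, 1 transition and 4 transversions, so the answer is 4.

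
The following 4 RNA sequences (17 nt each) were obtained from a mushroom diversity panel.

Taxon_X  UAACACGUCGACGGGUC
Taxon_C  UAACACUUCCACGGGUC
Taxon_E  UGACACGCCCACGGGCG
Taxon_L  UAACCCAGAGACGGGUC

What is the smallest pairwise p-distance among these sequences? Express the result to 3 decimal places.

Pairwise Hamming distances:
  Taxon_X vs Taxon_C: 2
  Taxon_X vs Taxon_E: 5
  Taxon_X vs Taxon_L: 4
  Taxon_C vs Taxon_E: 5
  Taxon_C vs Taxon_L: 5
  Taxon_E vs Taxon_L: 8
The smallest is 2 mismatches, between Taxon_X and Taxon_C; p = 2/17 = 0.118.

0.118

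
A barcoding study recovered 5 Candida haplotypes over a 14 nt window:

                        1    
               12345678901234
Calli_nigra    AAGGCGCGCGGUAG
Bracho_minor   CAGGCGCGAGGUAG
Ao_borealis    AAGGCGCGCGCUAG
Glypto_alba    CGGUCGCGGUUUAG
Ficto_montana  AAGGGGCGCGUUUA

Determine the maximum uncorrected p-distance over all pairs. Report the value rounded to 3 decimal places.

Pairwise Hamming distances:
  Calli_nigra vs Bracho_minor: 2
  Calli_nigra vs Ao_borealis: 1
  Calli_nigra vs Glypto_alba: 6
  Calli_nigra vs Ficto_montana: 4
  Bracho_minor vs Ao_borealis: 3
  Bracho_minor vs Glypto_alba: 5
  Bracho_minor vs Ficto_montana: 6
  Ao_borealis vs Glypto_alba: 6
  Ao_borealis vs Ficto_montana: 4
  Glypto_alba vs Ficto_montana: 8
The largest is 8 mismatches, between Glypto_alba and Ficto_montana; p = 8/14 = 0.571.

0.571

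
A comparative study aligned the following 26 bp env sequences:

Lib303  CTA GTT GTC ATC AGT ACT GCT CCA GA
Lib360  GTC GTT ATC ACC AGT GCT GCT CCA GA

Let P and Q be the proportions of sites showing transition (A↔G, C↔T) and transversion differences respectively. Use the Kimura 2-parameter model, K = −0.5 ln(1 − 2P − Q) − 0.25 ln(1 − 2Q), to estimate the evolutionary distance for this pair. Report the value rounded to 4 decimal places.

Differing sites — 1:C/G (Tv); 3:A/C (Tv); 7:G/A (Ti); 11:T/C (Ti); 16:A/G (Ti).
Of the 5 differences, 3 transitions and 2 transversions over 26 sites: P = 3/26 = 0.115385, Q = 2/26 = 0.076923.
d = −0.5·ln(0.692307) − 0.25·ln(0.846154) = −0.5·(-0.367726) − 0.25·(-0.167054) = 0.2256.

0.2256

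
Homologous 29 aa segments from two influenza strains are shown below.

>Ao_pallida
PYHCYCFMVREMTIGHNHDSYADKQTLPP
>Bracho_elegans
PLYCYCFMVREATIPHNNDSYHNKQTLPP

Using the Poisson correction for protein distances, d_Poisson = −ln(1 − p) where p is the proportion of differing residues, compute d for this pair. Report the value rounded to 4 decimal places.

0.2763

Mismatches occur at site 2 (Y↔L), site 3 (H↔Y), site 12 (M↔A), site 15 (G↔P), site 18 (H↔N), site 22 (A↔H), site 23 (D↔N).
p = 7/29 = 0.241379.
d = −ln(1 − 0.241379) = −ln(0.758621) = 0.2763.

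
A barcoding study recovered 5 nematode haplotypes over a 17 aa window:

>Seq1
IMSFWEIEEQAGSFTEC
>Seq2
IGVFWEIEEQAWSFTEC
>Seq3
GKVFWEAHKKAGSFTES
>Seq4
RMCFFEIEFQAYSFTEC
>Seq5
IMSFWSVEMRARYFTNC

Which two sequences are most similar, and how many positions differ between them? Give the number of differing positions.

Pairwise Hamming distances:
  Seq1 vs Seq2: 3
  Seq1 vs Seq3: 8
  Seq1 vs Seq4: 5
  Seq1 vs Seq5: 7
  Seq2 vs Seq3: 8
  Seq2 vs Seq4: 6
  Seq2 vs Seq5: 9
  Seq3 vs Seq4: 10
  Seq3 vs Seq5: 12
  Seq4 vs Seq5: 10
The smallest is 3, between Seq1 and Seq2.

3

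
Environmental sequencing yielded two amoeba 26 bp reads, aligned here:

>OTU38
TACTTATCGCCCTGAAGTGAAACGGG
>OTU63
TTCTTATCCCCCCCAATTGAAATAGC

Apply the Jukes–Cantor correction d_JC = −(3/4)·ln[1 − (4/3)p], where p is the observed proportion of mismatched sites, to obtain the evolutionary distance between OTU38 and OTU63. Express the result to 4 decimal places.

0.3961

Mismatches occur at site 2 (A→T), site 9 (G→C), site 13 (T→C), site 14 (G→C), site 17 (G→T), site 23 (C→T), site 24 (G→A), site 26 (G→C).
p = 8/26 = 0.307692.
d = −0.75 · ln(1 − (4/3)·0.307692) = −0.75 · ln(0.589744) = −0.75 · (-0.528067) = 0.3961.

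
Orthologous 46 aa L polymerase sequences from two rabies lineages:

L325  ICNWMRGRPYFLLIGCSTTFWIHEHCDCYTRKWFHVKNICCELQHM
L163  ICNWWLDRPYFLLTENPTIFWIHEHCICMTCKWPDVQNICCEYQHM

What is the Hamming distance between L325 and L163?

Differing sites — 5:M/W; 6:R/L; 7:G/D; 14:I/T; 15:G/E; 16:C/N; 17:S/P; 19:T/I; 27:D/I; 29:Y/M; 31:R/C; 34:F/P; 35:H/D; 37:K/Q; 43:L/Y.
That gives 15 mismatches out of 46 aligned sites, so the Hamming distance is 15.

15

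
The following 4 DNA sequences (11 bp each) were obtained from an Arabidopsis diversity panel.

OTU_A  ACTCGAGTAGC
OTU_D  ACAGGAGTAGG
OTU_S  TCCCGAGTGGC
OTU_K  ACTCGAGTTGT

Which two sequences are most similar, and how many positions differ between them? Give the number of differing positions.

Pairwise Hamming distances:
  OTU_A vs OTU_D: 3
  OTU_A vs OTU_S: 3
  OTU_A vs OTU_K: 2
  OTU_D vs OTU_S: 5
  OTU_D vs OTU_K: 4
  OTU_S vs OTU_K: 4
The smallest is 2, between OTU_A and OTU_K.

2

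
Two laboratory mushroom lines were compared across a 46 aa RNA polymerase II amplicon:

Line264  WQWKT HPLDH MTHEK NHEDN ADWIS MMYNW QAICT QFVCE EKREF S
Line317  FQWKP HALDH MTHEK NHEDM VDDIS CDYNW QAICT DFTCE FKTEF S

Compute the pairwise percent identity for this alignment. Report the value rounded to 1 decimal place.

73.9%

Differing sites — 1:W/F; 5:T/P; 7:P/A; 20:N/M; 21:A/V; 23:W/D; 26:M/C; 27:M/D; 36:Q/D; 38:V/T; 41:E/F; 43:R/T.
34 of the 46 sites match, so the percent identity is 34/46 × 100 = 73.9%.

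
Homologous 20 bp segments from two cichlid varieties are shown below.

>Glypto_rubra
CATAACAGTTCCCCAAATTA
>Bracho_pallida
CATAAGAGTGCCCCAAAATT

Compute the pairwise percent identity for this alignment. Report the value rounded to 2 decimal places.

Mismatches occur at site 6 (C↔G), site 10 (T↔G), site 18 (T↔A), site 20 (A↔T).
16 of the 20 sites match, so the percent identity is 16/20 × 100 = 80.00%.

80.00%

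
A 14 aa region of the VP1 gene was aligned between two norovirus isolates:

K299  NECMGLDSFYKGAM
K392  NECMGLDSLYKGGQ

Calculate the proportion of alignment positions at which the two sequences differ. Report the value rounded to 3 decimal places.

0.214

Differing sites — 9:F/L; 13:A/G; 14:M/Q.
There are 3 differences over 14 sites, so p = 3/14 = 0.214.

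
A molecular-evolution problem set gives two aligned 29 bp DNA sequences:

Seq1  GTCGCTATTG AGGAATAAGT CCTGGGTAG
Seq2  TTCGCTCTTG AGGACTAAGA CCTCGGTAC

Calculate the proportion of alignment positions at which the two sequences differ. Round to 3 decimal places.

0.207

The sequences differ at positions 1 (G/T), 7 (A/C), 15 (A/C), 20 (T/A), 24 (G/C), 29 (G/C).
There are 6 differences over 29 sites, so p = 6/29 = 0.207.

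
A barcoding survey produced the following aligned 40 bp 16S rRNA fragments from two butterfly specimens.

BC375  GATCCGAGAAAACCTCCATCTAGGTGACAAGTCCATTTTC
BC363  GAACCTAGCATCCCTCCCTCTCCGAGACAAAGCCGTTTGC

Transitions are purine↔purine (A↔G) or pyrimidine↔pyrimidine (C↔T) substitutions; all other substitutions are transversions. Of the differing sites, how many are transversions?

11

Differing sites — 3:T/A (Tv); 6:G/T (Tv); 9:A/C (Tv); 11:A/T (Tv); 12:A/C (Tv); 18:A/C (Tv); 22:A/C (Tv); 23:G/C (Tv); 25:T/A (Tv); 31:G/A (Ti); 32:T/G (Tv); 35:A/G (Ti); 39:T/G (Tv).
Of the 13 differences, 2 transitions and 11 transversions, so the answer is 11.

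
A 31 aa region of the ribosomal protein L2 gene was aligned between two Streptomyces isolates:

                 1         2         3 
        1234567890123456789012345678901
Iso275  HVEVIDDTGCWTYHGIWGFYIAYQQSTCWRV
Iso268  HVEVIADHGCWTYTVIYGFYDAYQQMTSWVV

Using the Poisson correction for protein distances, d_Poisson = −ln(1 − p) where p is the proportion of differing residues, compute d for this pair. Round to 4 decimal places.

0.3429

Differing sites — 6:D/A; 8:T/H; 14:H/T; 15:G/V; 17:W/Y; 21:I/D; 26:S/M; 28:C/S; 30:R/V.
p = 9/31 = 0.290323.
d = −ln(1 − 0.290323) = −ln(0.709677) = 0.3429.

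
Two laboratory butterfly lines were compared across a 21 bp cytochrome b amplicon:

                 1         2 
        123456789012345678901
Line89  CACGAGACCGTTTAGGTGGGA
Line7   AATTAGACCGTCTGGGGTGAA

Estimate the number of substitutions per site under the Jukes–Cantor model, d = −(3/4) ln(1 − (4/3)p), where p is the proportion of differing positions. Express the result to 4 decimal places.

Differing sites — 1:C/A; 3:C/T; 4:G/T; 12:T/C; 14:A/G; 17:T/G; 18:G/T; 20:G/A.
p = 8/21 = 0.380952.
d = −0.75 · ln(1 − (4/3)·0.380952) = −0.75 · ln(0.492064) = −0.75 · (-0.709146) = 0.5319.

0.5319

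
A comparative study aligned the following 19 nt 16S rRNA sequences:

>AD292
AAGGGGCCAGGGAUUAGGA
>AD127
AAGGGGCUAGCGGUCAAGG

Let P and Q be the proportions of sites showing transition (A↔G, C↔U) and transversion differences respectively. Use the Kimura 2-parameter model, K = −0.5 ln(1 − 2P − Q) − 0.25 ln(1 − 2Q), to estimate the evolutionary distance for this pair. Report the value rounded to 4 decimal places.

0.4603

The sequences differ at positions 8 (C/U, transition), 11 (G/C, transversion), 13 (A/G, transition), 15 (U/C, transition), 17 (G/A, transition), 19 (A/G, transition).
Of the 6 differences, 5 transitions and 1 transversion over 19 sites: P = 5/19 = 0.263158, Q = 1/19 = 0.052632.
d = −0.5·ln(0.421052) − 0.25·ln(0.894736) = −0.5·(-0.864999) − 0.25·(-0.111227) = 0.4603.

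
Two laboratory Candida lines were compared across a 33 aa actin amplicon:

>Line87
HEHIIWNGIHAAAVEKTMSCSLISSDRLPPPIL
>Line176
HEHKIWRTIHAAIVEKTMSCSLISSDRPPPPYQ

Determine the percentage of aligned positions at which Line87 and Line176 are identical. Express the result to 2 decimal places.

78.79%

Differing sites — 4:I/K; 7:N/R; 8:G/T; 13:A/I; 28:L/P; 32:I/Y; 33:L/Q.
26 of the 33 sites match, so the percent identity is 26/33 × 100 = 78.79%.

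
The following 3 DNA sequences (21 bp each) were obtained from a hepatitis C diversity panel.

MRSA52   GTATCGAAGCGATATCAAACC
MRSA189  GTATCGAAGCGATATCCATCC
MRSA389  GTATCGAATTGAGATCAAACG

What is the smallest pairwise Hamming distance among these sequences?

2

Pairwise Hamming distances:
  MRSA52 vs MRSA189: 2
  MRSA52 vs MRSA389: 4
  MRSA189 vs MRSA389: 6
The smallest is 2, between MRSA52 and MRSA189.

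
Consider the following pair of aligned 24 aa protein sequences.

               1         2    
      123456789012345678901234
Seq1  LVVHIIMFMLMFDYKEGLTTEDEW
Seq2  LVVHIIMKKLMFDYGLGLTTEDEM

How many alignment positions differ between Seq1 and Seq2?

5

Mismatches occur at site 8 (F→K), site 9 (M→K), site 15 (K→G), site 16 (E→L), site 24 (W→M).
That gives 5 mismatches out of 24 aligned sites, so the Hamming distance is 5.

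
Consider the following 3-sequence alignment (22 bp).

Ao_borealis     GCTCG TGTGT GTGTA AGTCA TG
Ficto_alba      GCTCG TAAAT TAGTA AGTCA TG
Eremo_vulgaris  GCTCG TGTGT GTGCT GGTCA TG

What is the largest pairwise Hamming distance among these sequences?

8

Pairwise Hamming distances:
  Ao_borealis vs Ficto_alba: 5
  Ao_borealis vs Eremo_vulgaris: 3
  Ficto_alba vs Eremo_vulgaris: 8
The largest is 8, between Ficto_alba and Eremo_vulgaris.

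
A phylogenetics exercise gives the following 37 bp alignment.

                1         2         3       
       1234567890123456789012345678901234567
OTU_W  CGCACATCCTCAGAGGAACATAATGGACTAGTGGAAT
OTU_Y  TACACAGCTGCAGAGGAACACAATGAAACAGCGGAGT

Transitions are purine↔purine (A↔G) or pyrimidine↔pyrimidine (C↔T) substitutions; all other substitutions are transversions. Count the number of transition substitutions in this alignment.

8

The sequences differ at positions 1 (C/T, transition), 2 (G/A, transition), 7 (T/G, transversion), 9 (C/T, transition), 10 (T/G, transversion), 21 (T/C, transition), 26 (G/A, transition), 28 (C/A, transversion), 29 (T/C, transition), 32 (T/C, transition), 36 (A/G, transition).
Of the 11 differences, 8 transitions and 3 transversions, so the answer is 8.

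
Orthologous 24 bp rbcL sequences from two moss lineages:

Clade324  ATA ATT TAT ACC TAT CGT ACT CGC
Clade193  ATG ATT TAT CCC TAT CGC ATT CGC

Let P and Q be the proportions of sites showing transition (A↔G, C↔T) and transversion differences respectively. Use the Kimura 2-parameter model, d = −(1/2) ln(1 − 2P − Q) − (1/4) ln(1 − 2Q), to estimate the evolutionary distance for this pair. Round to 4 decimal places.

0.1942

Differing sites — 3:A/G (Ti); 10:A/C (Tv); 18:T/C (Ti); 20:C/T (Ti).
Of the 4 differences, 3 transitions and 1 transversion over 24 sites: P = 3/24 = 0.125000, Q = 1/24 = 0.041667.
d = −0.5·ln(0.708333) − 0.25·ln(0.916666) = −0.5·(-0.344841) − 0.25·(-0.087012) = 0.1942.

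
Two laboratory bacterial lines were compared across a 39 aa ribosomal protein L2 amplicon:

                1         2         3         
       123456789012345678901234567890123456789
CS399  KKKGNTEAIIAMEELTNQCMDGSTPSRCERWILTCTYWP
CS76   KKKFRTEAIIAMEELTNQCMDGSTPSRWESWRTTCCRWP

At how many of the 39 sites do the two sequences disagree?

8

Mismatches occur at site 4 (G→F), site 5 (N→R), site 28 (C→W), site 30 (R→S), site 32 (I→R), site 33 (L→T), site 36 (T→C), site 37 (Y→R).
That gives 8 mismatches out of 39 aligned sites, so the Hamming distance is 8.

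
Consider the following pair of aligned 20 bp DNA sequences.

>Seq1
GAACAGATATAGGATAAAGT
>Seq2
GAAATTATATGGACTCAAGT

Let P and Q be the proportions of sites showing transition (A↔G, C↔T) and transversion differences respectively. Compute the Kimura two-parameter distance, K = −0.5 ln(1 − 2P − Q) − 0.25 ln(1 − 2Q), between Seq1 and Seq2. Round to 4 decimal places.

The sequences differ at positions 4 (C/A, transversion), 5 (A/T, transversion), 6 (G/T, transversion), 11 (A/G, transition), 13 (G/A, transition), 14 (A/C, transversion), 16 (A/C, transversion).
Of the 7 differences, 2 transitions and 5 transversions over 20 sites: P = 2/20 = 0.100000, Q = 5/20 = 0.250000.
d = −0.5·ln(0.550000) − 0.25·ln(0.500000) = −0.5·(-0.597837) − 0.25·(-0.693147) = 0.4722.

0.4722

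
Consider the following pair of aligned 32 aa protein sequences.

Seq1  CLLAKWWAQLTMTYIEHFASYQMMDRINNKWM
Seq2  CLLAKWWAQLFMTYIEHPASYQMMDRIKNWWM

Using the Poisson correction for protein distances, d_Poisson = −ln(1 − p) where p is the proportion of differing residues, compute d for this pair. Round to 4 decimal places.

Differing sites — 11:T/F; 18:F/P; 28:N/K; 30:K/W.
p = 4/32 = 0.125000.
d = −ln(1 − 0.125000) = −ln(0.875000) = 0.1335.

0.1335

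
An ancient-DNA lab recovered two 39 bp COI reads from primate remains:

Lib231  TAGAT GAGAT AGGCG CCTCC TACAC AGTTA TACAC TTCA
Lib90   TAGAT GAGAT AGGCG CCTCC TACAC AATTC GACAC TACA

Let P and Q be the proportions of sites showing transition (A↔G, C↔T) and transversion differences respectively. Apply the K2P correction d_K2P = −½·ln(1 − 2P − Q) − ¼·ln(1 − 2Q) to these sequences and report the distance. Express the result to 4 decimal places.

0.1104

Differing sites — 27:G/A (Ti); 30:A/C (Tv); 31:T/G (Tv); 37:T/A (Tv).
Of the 4 differences, 1 transition and 3 transversions over 39 sites: P = 1/39 = 0.025641, Q = 3/39 = 0.076923.
d = −0.5·ln(0.871795) − 0.25·ln(0.846154) = −0.5·(-0.137201) − 0.25·(-0.167054) = 0.1104.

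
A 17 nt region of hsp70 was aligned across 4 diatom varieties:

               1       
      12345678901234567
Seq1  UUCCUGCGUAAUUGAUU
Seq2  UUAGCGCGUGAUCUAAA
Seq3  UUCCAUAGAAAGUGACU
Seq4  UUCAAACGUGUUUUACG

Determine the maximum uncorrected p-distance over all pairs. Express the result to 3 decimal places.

Pairwise Hamming distances:
  Seq1 vs Seq2: 8
  Seq1 vs Seq3: 6
  Seq1 vs Seq4: 8
  Seq2 vs Seq3: 12
  Seq2 vs Seq4: 8
  Seq3 vs Seq4: 9
The largest is 12 mismatches, between Seq2 and Seq3; p = 12/17 = 0.706.

0.706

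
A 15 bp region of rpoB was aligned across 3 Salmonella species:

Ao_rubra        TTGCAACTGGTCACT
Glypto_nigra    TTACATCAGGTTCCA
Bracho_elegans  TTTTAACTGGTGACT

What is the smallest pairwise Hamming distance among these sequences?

3

Pairwise Hamming distances:
  Ao_rubra vs Glypto_nigra: 6
  Ao_rubra vs Bracho_elegans: 3
  Glypto_nigra vs Bracho_elegans: 7
The smallest is 3, between Ao_rubra and Bracho_elegans.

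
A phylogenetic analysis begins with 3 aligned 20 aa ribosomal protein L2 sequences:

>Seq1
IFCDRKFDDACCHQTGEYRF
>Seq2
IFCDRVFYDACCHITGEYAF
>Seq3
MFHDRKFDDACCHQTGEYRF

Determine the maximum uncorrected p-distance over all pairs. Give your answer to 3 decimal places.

Pairwise Hamming distances:
  Seq1 vs Seq2: 4
  Seq1 vs Seq3: 2
  Seq2 vs Seq3: 6
The largest is 6 mismatches, between Seq2 and Seq3; p = 6/20 = 0.300.

0.300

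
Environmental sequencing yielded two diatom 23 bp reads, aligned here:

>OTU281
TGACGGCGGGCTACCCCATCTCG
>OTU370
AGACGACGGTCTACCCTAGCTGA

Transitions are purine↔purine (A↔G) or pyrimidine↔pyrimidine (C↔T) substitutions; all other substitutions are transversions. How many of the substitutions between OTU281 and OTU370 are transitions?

3

The sequences differ at positions 1 (T/A, transversion), 6 (G/A, transition), 10 (G/T, transversion), 17 (C/T, transition), 19 (T/G, transversion), 22 (C/G, transversion), 23 (G/A, transition).
Of the 7 differences, 3 transitions and 4 transversions, so the answer is 3.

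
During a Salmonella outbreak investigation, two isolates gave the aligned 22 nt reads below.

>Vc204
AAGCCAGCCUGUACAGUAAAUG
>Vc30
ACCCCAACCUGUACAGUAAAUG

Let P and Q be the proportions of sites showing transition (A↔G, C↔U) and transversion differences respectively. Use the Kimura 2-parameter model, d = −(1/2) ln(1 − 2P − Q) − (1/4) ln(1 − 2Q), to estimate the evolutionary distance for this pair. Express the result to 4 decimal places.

0.1505

Mismatches occur at site 2 (A↔C, transversion), site 3 (G↔C, transversion), site 7 (G↔A, transition).
Of the 3 differences, 1 transition and 2 transversions over 22 sites: P = 1/22 = 0.045455, Q = 2/22 = 0.090909.
d = −0.5·ln(0.818181) − 0.25·ln(0.818182) = −0.5·(-0.200672) − 0.25·(-0.200670) = 0.1505.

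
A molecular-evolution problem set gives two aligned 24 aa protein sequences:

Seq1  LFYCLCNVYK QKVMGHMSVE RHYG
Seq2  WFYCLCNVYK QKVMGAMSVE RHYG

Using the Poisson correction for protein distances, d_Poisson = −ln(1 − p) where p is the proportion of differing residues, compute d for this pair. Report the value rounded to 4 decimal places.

Mismatches occur at site 1 (L/W), site 16 (H/A).
p = 2/24 = 0.083333.
d = −ln(1 − 0.083333) = −ln(0.916667) = 0.0870.

0.0870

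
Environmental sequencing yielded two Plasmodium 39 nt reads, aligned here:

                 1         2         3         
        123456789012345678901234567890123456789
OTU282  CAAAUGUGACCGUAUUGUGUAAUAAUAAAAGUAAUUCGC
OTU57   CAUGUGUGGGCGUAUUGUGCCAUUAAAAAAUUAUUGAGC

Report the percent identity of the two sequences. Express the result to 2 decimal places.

Differing sites — 3:A/U; 4:A/G; 9:A/G; 10:C/G; 20:U/C; 21:A/C; 24:A/U; 26:U/A; 31:G/U; 34:A/U; 36:U/G; 37:C/A.
27 of the 39 sites match, so the percent identity is 27/39 × 100 = 69.23%.

69.23%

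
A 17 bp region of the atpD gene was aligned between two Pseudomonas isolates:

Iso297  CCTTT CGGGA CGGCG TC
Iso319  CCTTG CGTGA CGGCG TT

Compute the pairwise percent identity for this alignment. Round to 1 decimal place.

82.4%

Differing sites — 5:T/G; 8:G/T; 17:C/T.
14 of the 17 sites match, so the percent identity is 14/17 × 100 = 82.4%.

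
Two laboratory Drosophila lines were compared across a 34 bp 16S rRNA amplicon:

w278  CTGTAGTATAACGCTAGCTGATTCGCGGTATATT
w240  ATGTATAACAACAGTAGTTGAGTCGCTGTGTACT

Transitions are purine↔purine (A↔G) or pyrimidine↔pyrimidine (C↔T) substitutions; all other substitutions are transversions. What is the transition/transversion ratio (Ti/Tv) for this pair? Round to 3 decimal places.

Mismatches occur at site 1 (C/A, transversion), site 6 (G/T, transversion), site 7 (T/A, transversion), site 9 (T/C, transition), site 13 (G/A, transition), site 14 (C/G, transversion), site 18 (C/T, transition), site 22 (T/G, transversion), site 27 (G/T, transversion), site 30 (A/G, transition), site 33 (T/C, transition).
Of the 11 differences, 5 transitions and 6 transversions, so Ti/Tv = 5/6 = 0.833.

0.833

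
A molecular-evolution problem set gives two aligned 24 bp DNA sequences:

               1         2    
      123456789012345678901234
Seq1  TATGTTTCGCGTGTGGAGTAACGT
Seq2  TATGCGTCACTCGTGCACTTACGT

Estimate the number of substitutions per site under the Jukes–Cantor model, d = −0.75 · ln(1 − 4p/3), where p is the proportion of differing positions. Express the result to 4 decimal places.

The sequences differ at positions 5 (T/C), 6 (T/G), 9 (G/A), 11 (G/T), 12 (T/C), 16 (G/C), 18 (G/C), 20 (A/T).
p = 8/24 = 0.333333.
d = −0.75 · ln(1 − (4/3)·0.333333) = −0.75 · ln(0.555556) = −0.75 · (-0.587786) = 0.4408.

0.4408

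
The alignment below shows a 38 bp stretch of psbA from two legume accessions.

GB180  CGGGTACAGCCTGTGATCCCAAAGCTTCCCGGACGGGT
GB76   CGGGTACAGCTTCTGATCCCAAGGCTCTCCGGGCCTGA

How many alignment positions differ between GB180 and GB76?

9

Differing sites — 11:C/T; 13:G/C; 23:A/G; 27:T/C; 28:C/T; 33:A/G; 35:G/C; 36:G/T; 38:T/A.
That gives 9 mismatches out of 38 aligned sites, so the Hamming distance is 9.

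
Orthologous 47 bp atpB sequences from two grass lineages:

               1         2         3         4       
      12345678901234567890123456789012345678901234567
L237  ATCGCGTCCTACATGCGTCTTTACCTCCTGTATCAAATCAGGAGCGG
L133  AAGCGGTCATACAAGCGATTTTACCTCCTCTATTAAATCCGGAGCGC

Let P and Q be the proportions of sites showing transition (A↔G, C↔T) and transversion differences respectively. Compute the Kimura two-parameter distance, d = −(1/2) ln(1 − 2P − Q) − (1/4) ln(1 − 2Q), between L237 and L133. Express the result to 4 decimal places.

0.3154

Differing sites — 2:T/A (Tv); 3:C/G (Tv); 4:G/C (Tv); 5:C/G (Tv); 9:C/A (Tv); 14:T/A (Tv); 18:T/A (Tv); 19:C/T (Ti); 30:G/C (Tv); 34:C/T (Ti); 40:A/C (Tv); 47:G/C (Tv).
Of the 12 differences, 2 transitions and 10 transversions over 47 sites: P = 2/47 = 0.042553, Q = 10/47 = 0.212766.
d = −0.5·ln(0.702128) − 0.25·ln(0.574468) = −0.5·(-0.353640) − 0.25·(-0.554311) = 0.3154.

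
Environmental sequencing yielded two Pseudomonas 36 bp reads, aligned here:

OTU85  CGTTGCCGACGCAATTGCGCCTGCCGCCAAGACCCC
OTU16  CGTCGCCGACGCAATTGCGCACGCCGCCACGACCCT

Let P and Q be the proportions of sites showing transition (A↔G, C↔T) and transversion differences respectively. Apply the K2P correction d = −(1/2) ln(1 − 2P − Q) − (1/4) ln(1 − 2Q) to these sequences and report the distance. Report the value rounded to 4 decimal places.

0.1551

Differing sites — 4:T/C (Ti); 21:C/A (Tv); 22:T/C (Ti); 30:A/C (Tv); 36:C/T (Ti).
Of the 5 differences, 3 transitions and 2 transversions over 36 sites: P = 3/36 = 0.083333, Q = 2/36 = 0.055556.
d = −0.5·ln(0.777778) − 0.25·ln(0.888888) = −0.5·(-0.251314) − 0.25·(-0.117784) = 0.1551.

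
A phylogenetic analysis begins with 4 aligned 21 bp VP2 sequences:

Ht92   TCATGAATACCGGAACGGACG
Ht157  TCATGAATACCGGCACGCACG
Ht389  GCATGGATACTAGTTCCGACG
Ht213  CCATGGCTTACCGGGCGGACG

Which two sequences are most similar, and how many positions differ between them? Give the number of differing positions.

Pairwise Hamming distances:
  Ht92 vs Ht157: 2
  Ht92 vs Ht389: 7
  Ht92 vs Ht213: 8
  Ht157 vs Ht389: 8
  Ht157 vs Ht213: 9
  Ht389 vs Ht213: 9
The smallest is 2, between Ht92 and Ht157.

2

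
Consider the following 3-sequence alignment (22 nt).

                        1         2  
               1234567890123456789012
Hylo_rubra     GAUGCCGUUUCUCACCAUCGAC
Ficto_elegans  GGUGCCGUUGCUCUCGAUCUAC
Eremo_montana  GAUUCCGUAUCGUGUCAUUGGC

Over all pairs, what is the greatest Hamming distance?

Pairwise Hamming distances:
  Hylo_rubra vs Ficto_elegans: 5
  Hylo_rubra vs Eremo_montana: 8
  Ficto_elegans vs Eremo_montana: 12
The largest is 12, between Ficto_elegans and Eremo_montana.

12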